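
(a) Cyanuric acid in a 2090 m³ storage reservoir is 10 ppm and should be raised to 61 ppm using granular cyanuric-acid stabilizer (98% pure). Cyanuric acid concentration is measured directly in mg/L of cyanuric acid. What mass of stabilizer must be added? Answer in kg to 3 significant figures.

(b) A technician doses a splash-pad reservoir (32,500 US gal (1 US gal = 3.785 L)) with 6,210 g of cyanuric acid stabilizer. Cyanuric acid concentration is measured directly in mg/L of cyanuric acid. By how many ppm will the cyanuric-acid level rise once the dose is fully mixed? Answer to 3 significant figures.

(a) Volume: 2090 m³ = 2,090,000 L.
(a) CYA to add: (61 − 10) = 51 mg/L × 2,090,000 L = 106,600 g cyanuric acid.
(a) At 98% purity: 106,600 / 0.98 = 108,800 g product.

(b) Volume: 32,500 US gal × 3.785 L/gal = 123,012 L.
(b) Rise: 6,210 g / 123,012 L × 1000 = 50.48 mg/L.

(a) 109 kg; (b) 50.5 ppm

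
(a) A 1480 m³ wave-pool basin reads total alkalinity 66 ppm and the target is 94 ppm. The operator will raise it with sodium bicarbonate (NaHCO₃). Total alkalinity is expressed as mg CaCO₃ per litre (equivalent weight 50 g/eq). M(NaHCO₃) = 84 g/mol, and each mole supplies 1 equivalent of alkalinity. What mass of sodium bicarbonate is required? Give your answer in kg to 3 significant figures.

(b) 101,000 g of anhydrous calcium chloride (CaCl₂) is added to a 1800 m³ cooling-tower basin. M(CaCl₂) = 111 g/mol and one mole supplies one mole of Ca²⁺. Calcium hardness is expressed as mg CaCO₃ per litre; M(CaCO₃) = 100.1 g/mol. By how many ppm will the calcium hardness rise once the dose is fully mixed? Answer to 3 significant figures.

(a) 69.6 kg; (b) 50.6 ppm

(a) Volume: 1480 m³ = 1,480,000 L.
(a) Alkalinity to add: (94 − 66) = 28 mg/L as CaCO₃ × 1,480,000 L = 41,440 g as CaCO₃.
(a) Equivalents: 41,440 g ÷ 50 g/eq = 828.8 eq.
(a) NaHCO₃ supplies 1 eq per mole → 828.8 mol.
(a) Mass: 828.8 mol × 84 g/mol = 69,620 g.

(b) Volume: 1800 m³ = 1,800,000 L.
(b) Moles of Ca²⁺: 101,000 g ÷ 111 g/mol = 909.9 mol.
(b) As CaCO₃: 909.9 mol × 100.1 g/mol = 91,080 g.
(b) Rise: 91,080 g / 1,800,000 L × 1000 = 50.6 mg/L.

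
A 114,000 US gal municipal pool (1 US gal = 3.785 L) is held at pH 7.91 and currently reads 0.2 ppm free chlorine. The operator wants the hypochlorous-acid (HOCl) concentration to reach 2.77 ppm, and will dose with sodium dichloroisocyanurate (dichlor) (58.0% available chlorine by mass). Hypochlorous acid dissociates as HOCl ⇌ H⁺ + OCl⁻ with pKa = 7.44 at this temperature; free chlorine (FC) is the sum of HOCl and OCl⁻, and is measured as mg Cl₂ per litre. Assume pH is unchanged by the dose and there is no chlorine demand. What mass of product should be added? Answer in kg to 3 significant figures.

7.99 kg

Volume: 114,000 US gal × 3.785 L/gal = 431,490 L.
[OCl⁻]/[HOCl] = 10^(pH − pKa) = 10^(7.91 − 7.44) = 2.951; fraction as HOCl = 1/(1 + 2.951) = 0.2531.
Free chlorine required for 2.77 ppm HOCl: 2.77 / 0.2531 = 10.94 ppm.
FC to add: 10.94 − 0.2 = 10.74 mg/L as Cl₂.
Cl₂ equivalent: 10.74 mg/L × 431,490 L = 4636 g.
Product at 58.0% available Cl: 4636 / 0.58 = 7994 g.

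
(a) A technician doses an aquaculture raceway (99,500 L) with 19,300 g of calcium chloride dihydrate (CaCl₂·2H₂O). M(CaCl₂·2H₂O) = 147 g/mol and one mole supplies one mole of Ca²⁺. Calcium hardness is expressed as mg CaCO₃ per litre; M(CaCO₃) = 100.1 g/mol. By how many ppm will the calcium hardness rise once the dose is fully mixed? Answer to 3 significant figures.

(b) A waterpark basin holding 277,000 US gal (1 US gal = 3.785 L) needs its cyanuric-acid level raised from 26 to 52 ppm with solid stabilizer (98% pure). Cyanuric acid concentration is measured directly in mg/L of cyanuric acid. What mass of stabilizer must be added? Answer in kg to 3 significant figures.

(a) 132 ppm; (b) 27.8 kg

(a) Moles of Ca²⁺: 19,300 g ÷ 147 g/mol = 131.3 mol.
(a) As CaCO₃: 131.3 mol × 100.1 g/mol = 13,140 g.
(a) Rise: 13,140 g / 99,500 L × 1000 = 132.1 mg/L.

(b) Volume: 277,000 US gal × 3.785 L/gal = 1,048,445 L.
(b) CYA to add: (52 − 26) = 26 mg/L × 1,048,445 L = 27,260 g cyanuric acid.
(b) At 98% purity: 27,260 / 0.98 = 27,820 g product.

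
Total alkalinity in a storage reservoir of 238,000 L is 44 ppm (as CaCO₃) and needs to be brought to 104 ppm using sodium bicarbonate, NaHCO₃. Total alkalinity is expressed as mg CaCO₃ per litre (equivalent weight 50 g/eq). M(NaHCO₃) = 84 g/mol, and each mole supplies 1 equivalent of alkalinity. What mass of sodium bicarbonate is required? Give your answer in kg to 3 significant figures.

24.0 kg

Alkalinity to add: (104 − 44) = 60 mg/L as CaCO₃ × 238,000 L = 14,280 g as CaCO₃.
Equivalents: 14,280 g ÷ 50 g/eq = 285.6 eq.
NaHCO₃ supplies 1 eq per mole → 285.6 mol.
Mass: 285.6 mol × 84 g/mol = 23,990 g.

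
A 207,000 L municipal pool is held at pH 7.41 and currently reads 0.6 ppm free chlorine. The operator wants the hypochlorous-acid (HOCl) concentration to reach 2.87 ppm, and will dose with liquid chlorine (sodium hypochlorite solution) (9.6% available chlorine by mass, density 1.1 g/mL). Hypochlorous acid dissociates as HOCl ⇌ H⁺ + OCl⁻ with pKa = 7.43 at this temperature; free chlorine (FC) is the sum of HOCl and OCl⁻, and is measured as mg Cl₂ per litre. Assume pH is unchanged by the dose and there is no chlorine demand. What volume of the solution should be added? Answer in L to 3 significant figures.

9.82 L

[OCl⁻]/[HOCl] = 10^(pH − pKa) = 10^(7.41 − 7.43) = 0.955; fraction as HOCl = 1/(1 + 0.955) = 0.5115.
Free chlorine required for 2.87 ppm HOCl: 2.87 / 0.5115 = 5.611 ppm.
FC to add: 5.611 − 0.6 = 5.011 mg/L as Cl₂.
Cl₂ equivalent: 5.011 mg/L × 207,000 L = 1037 g.
Product at 9.6% available Cl: 1037 / 0.096 = 10,800 g.
Volume: 10,800 g ÷ 1.1 g/mL = 9822 mL.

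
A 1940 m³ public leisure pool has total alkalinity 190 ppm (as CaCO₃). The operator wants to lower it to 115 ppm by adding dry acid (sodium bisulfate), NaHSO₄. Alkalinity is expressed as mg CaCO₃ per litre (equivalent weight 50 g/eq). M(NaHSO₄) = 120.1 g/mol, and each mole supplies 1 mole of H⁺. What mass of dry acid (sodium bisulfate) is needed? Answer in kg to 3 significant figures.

349 kg

Volume: 1940 m³ = 1,940,000 L.
Alkalinity to neutralize: (190 − 115) = 75 mg/L as CaCO₃ × 1,940,000 L = 145,500 g as CaCO₃.
Equivalents of H⁺ required: 145,500 ÷ 50 g/eq = 2910 eq = 2910 mol NaHSO₄.
Mass of NaHSO₄: 2910 × 120.1 = 349,500 g.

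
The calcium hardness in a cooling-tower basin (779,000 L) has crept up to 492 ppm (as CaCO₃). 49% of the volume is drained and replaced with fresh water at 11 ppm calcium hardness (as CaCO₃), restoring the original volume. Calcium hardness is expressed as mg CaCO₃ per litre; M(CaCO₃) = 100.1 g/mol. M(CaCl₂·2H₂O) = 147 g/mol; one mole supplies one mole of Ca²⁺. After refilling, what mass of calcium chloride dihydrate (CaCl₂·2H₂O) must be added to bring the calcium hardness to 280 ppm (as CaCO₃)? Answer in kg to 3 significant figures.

27.1 kg

After draining 49% and refilling: 492 × 0.51 + 11 × 0.49 = 256.31 ppm.
Deficit to target: 280 − 256.31 = 23.69 mg/L.
As CaCO₃: 23.69 mg/L × 779,000 L = 18,450 g; ÷ 100.1 = 184.4 mol Ca²⁺.
Mass: 184.4 × 147 = 27,100 g.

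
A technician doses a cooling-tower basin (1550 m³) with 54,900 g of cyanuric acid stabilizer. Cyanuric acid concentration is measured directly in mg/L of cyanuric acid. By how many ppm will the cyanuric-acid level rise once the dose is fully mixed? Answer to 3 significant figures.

35.4 ppm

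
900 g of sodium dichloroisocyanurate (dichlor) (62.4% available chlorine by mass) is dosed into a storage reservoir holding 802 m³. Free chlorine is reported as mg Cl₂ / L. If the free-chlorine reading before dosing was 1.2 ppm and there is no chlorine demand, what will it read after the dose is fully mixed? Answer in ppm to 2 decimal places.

1.90 ppm

Volume: 802 m³ = 802,000 L.
Available chlorine delivered: 900 g × 0.624 = 561.6 g as Cl₂.
Concentration rise: 561.6 g / 802,000 L = 0.7002 mg/L = 0.70 ppm.
Final FC: 1.2 + 0.70 = 1.90 ppm.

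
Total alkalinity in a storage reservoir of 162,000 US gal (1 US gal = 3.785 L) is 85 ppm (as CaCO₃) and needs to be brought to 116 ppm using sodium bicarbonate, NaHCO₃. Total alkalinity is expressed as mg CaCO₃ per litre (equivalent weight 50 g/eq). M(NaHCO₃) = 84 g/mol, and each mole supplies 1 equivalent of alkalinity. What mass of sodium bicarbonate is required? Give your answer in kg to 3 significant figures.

Volume: 162,000 US gal × 3.785 L/gal = 613,170 L.
Alkalinity to add: (116 − 85) = 31 mg/L as CaCO₃ × 613,170 L = 19,010 g as CaCO₃.
Equivalents: 19,010 g ÷ 50 g/eq = 380.2 eq.
NaHCO₃ supplies 1 eq per mole → 380.2 mol.
Mass: 380.2 mol × 84 g/mol = 31,930 g.

31.9 kg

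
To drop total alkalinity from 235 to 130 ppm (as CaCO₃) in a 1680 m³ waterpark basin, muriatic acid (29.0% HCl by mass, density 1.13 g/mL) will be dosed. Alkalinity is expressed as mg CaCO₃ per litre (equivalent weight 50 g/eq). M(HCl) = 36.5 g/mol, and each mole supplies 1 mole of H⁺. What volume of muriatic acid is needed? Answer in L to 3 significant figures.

Volume: 1680 m³ = 1,680,000 L.
Alkalinity to neutralize: (235 − 130) = 105 mg/L as CaCO₃ × 1,680,000 L = 176,400 g as CaCO₃.
Equivalents of H⁺ required: 176,400 ÷ 50 g/eq = 3528 eq = 3528 mol HCl.
Mass of HCl: 3528 × 36.5 = 128,800 g.
Mass of 29.0% solution: 128,800 / 0.29 = 444,000 g.
Volume: 444,000 g ÷ 1.13 g/mL = 393,000 mL.

393 L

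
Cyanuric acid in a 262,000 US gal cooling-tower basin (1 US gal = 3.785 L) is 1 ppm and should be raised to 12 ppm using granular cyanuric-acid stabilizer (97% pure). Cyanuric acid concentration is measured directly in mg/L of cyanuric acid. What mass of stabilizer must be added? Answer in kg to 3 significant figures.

11.2 kg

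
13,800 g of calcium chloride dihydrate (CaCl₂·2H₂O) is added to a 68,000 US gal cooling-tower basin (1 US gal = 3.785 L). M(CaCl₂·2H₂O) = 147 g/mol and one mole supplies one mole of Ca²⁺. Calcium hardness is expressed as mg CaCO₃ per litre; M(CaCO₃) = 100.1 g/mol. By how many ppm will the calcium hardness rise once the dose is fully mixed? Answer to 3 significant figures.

Volume: 68,000 US gal × 3.785 L/gal = 257,380 L.
Moles of Ca²⁺: 13,800 g ÷ 147 g/mol = 93.88 mol.
As CaCO₃: 93.88 mol × 100.1 g/mol = 9397 g.
Rise: 9397 g / 257,380 L × 1000 = 36.51 mg/L.

36.5 ppm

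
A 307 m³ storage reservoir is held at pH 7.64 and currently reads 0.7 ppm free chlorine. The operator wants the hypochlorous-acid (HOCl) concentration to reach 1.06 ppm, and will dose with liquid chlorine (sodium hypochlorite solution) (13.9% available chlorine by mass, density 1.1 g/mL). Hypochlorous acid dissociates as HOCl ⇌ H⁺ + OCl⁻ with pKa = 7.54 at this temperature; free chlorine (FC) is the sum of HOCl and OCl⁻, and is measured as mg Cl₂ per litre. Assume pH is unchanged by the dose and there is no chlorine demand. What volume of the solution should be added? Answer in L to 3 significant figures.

3.40 L

Volume: 307 m³ = 307,000 L.
[OCl⁻]/[HOCl] = 10^(pH − pKa) = 10^(7.64 − 7.54) = 1.259; fraction as HOCl = 1/(1 + 1.259) = 0.4427.
Free chlorine required for 1.06 ppm HOCl: 1.06 / 0.4427 = 2.394 ppm.
FC to add: 2.394 − 0.7 = 1.694 mg/L as Cl₂.
Cl₂ equivalent: 1.694 mg/L × 307,000 L = 520.2 g.
Product at 13.9% available Cl: 520.2 / 0.139 = 3742 g.
Volume: 3742 g ÷ 1.1 g/mL = 3402 mL.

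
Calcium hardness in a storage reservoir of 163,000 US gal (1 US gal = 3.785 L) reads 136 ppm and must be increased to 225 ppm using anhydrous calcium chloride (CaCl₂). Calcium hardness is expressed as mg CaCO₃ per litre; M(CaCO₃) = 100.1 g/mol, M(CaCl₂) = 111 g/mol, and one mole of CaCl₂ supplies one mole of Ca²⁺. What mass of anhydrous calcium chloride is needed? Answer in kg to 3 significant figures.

60.9 kg

Volume: 163,000 US gal × 3.785 L/gal = 616,955 L.
Hardness to add: (225 − 136) = 89 mg/L as CaCO₃ × 616,955 L = 54,910 g as CaCO₃.
Moles of Ca²⁺ (1 mol Ca²⁺ ≡ 1 mol CaCO₃): 54,910 / 100.1 g/mol = 548.5 mol.
Mass of CaCl₂: 548.5 × 111 = 60,890 g.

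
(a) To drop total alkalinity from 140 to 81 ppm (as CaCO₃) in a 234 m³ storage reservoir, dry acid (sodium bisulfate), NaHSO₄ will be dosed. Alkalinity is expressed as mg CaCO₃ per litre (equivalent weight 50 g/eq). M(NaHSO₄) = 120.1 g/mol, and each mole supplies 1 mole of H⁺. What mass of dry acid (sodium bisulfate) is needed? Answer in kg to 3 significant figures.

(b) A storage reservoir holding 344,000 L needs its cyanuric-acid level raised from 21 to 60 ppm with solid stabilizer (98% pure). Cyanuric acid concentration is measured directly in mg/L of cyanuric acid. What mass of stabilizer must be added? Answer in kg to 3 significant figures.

(a) 33.2 kg; (b) 13.7 kg

(a) Volume: 234 m³ = 234,000 L.
(a) Alkalinity to neutralize: (140 − 81) = 59 mg/L as CaCO₃ × 234,000 L = 13,810 g as CaCO₃.
(a) Equivalents of H⁺ required: 13,810 ÷ 50 g/eq = 276.1 eq = 276.1 mol NaHSO₄.
(a) Mass of NaHSO₄: 276.1 × 120.1 = 33,160 g.

(b) CYA to add: (60 − 21) = 39 mg/L × 344,000 L = 13,420 g cyanuric acid.
(b) At 98% purity: 13,420 / 0.98 = 13,690 g product.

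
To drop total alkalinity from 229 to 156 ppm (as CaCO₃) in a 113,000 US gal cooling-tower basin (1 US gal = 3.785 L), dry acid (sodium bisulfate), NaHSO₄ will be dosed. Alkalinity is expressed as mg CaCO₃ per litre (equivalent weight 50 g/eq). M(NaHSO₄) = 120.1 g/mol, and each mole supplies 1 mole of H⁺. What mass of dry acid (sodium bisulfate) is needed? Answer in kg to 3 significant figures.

75.0 kg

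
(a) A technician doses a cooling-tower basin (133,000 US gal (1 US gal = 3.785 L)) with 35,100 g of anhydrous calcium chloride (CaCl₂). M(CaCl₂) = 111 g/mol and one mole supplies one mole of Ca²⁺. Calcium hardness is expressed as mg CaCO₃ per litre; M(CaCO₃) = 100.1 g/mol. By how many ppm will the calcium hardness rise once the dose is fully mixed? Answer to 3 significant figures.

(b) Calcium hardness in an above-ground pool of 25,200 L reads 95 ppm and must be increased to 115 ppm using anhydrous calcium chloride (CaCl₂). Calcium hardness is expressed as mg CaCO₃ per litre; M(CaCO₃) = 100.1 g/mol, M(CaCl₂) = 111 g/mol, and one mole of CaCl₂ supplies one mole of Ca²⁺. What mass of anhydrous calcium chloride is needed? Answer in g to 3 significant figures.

(a) 62.9 ppm; (b) 559 g

(a) Volume: 133,000 US gal × 3.785 L/gal = 503,405 L.
(a) Moles of Ca²⁺: 35,100 g ÷ 111 g/mol = 316.2 mol.
(a) As CaCO₃: 316.2 mol × 100.1 g/mol = 31,650 g.
(a) Rise: 31,650 g / 503,405 L × 1000 = 62.88 mg/L.

(b) Hardness to add: (115 − 95) = 20 mg/L as CaCO₃ × 25,200 L = 504 g as CaCO₃.
(b) Moles of Ca²⁺ (1 mol Ca²⁺ ≡ 1 mol CaCO₃): 504 / 100.1 g/mol = 5.035 mol.
(b) Mass of CaCl₂: 5.035 × 111 = 558.9 g.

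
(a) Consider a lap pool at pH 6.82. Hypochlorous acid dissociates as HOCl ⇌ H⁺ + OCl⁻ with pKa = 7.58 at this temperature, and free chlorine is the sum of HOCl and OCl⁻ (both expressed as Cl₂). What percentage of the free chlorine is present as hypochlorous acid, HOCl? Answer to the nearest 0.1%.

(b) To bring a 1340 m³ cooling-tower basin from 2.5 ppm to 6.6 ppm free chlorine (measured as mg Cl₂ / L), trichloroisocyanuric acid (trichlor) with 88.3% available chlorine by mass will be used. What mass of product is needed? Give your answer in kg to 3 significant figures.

(a) [OCl⁻]/[HOCl] = 10^(pH − pKa) = 10^(6.82 − 7.58) = 10^-0.76 = 0.1738.
(a) Fraction as HOCl = 1 / (1 + 0.1738) = 0.8519.

(b) Volume: 1340 m³ = 1,340,000 L.
(b) Chlorine deficit: 6.6 − 2.5 = 4.1 ppm = 4.1 mg/L as Cl₂.
(b) Cl₂ equivalent needed: 4.1 mg/L × 1,340,000 L = 5,494,000 mg = 5494 g.
(b) Product at 88.3% available chlorine: 5494 / 0.883 = 6222 g.

(a) 85.2%; (b) 6.22 kg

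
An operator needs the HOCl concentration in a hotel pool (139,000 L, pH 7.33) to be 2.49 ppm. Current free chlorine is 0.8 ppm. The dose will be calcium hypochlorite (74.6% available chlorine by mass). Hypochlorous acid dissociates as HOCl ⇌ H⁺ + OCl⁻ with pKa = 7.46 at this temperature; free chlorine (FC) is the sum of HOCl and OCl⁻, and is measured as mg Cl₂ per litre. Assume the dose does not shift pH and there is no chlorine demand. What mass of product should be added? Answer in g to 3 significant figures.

659 g

[OCl⁻]/[HOCl] = 10^(pH − pKa) = 10^(7.33 − 7.46) = 0.7413; fraction as HOCl = 1/(1 + 0.7413) = 0.5743.
Free chlorine required for 2.49 ppm HOCl: 2.49 / 0.5743 = 4.336 ppm.
FC to add: 4.336 − 0.8 = 3.536 mg/L as Cl₂.
Cl₂ equivalent: 3.536 mg/L × 139,000 L = 491.5 g.
Product at 74.6% available Cl: 491.5 / 0.746 = 658.8 g.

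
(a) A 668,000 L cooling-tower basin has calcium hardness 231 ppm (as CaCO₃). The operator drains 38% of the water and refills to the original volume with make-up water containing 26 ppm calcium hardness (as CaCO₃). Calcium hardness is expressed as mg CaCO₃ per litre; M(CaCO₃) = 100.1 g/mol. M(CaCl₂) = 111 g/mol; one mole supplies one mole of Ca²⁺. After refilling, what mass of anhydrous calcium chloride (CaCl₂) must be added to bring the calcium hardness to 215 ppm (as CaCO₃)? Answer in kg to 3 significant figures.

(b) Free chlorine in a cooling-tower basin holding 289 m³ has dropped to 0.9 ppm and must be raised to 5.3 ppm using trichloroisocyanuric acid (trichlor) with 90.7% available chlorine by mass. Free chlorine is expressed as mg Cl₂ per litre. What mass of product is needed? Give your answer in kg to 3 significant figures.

(a) 45.9 kg; (b) 1.40 kg

(a) After draining 38% and refilling: 231 × 0.62 + 26 × 0.38 = 153.1 ppm.
(a) Deficit to target: 215 − 153.1 = 61.9 mg/L.
(a) As CaCO₃: 61.9 mg/L × 668,000 L = 41,350 g; ÷ 100.1 = 413.1 mol Ca²⁺.
(a) Mass: 413.1 × 111 = 45,850 g.

(b) Volume: 289 m³ = 289,000 L.
(b) Chlorine deficit: 5.3 − 0.9 = 4.4 ppm = 4.4 mg/L as Cl₂.
(b) Cl₂ equivalent needed: 4.4 mg/L × 289,000 L = 1,272,000 mg = 1272 g.
(b) Product at 90.7% available chlorine: 1272 / 0.907 = 1402 g.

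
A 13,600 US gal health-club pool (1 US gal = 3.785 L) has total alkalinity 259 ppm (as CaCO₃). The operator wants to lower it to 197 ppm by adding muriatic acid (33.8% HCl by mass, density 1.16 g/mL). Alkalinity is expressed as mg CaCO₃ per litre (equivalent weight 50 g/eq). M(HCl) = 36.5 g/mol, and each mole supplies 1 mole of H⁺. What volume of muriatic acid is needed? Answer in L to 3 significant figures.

Volume: 13,600 US gal × 3.785 L/gal = 51,476 L.
Alkalinity to neutralize: (259 − 197) = 62 mg/L as CaCO₃ × 51,476 L = 3192 g as CaCO₃.
Equivalents of H⁺ required: 3192 ÷ 50 g/eq = 63.83 eq = 63.83 mol HCl.
Mass of HCl: 63.83 × 36.5 = 2330 g.
Mass of 33.8% solution: 2330 / 0.338 = 6893 g.
Volume: 6893 g ÷ 1.16 g/mL = 5942 mL.

5.94 L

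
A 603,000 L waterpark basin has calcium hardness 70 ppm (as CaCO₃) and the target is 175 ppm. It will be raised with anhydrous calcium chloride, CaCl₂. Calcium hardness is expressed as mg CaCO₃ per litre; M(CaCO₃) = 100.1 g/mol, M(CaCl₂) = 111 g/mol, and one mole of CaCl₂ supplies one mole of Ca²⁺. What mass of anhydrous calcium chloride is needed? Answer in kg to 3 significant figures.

70.2 kg

Hardness to add: (175 − 70) = 105 mg/L as CaCO₃ × 603,000 L = 63,320 g as CaCO₃.
Moles of Ca²⁺ (1 mol Ca²⁺ ≡ 1 mol CaCO₃): 63,320 / 100.1 g/mol = 632.5 mol.
Mass of CaCl₂: 632.5 × 111 = 70,210 g.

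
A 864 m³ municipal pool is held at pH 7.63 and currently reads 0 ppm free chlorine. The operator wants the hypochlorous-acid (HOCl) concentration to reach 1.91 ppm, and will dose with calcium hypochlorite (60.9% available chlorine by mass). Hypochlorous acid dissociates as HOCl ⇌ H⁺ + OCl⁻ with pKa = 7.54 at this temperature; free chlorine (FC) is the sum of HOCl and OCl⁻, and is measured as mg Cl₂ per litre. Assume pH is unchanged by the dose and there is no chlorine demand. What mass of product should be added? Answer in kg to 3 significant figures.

Volume: 864 m³ = 864,000 L.
[OCl⁻]/[HOCl] = 10^(pH − pKa) = 10^(7.63 − 7.54) = 1.23; fraction as HOCl = 1/(1 + 1.23) = 0.4484.
Free chlorine required for 1.91 ppm HOCl: 1.91 / 0.4484 = 4.26 ppm.
FC to add: 4.26 − 0 = 4.26 mg/L as Cl₂.
Cl₂ equivalent: 4.26 mg/L × 864,000 L = 3680 g.
Product at 60.9% available Cl: 3680 / 0.609 = 6043 g.

6.04 kg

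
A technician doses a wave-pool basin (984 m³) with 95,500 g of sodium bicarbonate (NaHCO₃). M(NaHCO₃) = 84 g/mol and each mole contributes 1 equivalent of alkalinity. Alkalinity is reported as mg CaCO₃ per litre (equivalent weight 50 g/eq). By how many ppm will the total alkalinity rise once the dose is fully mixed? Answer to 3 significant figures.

57.8 ppm

Volume: 984 m³ = 984,000 L.
Moles of NaHCO₃: 95,500 g ÷ 84 g/mol = 1137 mol → 1137 eq of alkalinity.
As CaCO₃: 1137 eq × 50 g/eq = 56,850 g.
Rise: 56,850 g / 984,000 L × 1000 = 57.77 mg/L.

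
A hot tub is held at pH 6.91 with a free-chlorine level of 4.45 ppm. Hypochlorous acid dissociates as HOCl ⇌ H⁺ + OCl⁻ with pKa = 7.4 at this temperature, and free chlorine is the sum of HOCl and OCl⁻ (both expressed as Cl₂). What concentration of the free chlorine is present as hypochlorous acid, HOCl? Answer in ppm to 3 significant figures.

3.36 ppm

[OCl⁻]/[HOCl] = 10^(pH − pKa) = 10^(6.91 − 7.4) = 10^-0.49 = 0.3236.
Fraction as HOCl = 1 / (1 + 0.3236) = 0.7555.
HOCl = 0.7555 × 4.45 ppm = 3.362 ppm.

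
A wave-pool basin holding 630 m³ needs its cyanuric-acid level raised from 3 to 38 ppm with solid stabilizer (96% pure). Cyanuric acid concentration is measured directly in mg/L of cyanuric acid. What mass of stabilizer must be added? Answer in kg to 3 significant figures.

23.0 kg

Volume: 630 m³ = 630,000 L.
CYA to add: (38 − 3) = 35 mg/L × 630,000 L = 22,050 g cyanuric acid.
At 96% purity: 22,050 / 0.96 = 22,970 g product.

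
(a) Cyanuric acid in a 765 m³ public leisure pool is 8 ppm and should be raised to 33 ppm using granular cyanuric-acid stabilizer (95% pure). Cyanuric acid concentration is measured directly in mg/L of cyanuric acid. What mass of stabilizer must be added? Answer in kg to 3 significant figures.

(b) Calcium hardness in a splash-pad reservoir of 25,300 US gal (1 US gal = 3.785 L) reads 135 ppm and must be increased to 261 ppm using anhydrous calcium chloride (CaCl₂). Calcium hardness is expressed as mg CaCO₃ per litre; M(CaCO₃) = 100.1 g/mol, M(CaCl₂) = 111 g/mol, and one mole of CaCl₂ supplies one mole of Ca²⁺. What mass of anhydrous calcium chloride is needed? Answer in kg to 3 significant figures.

(a) Volume: 765 m³ = 765,000 L.
(a) CYA to add: (33 − 8) = 25 mg/L × 765,000 L = 19,120 g cyanuric acid.
(a) At 95% purity: 19,120 / 0.95 = 20,130 g product.

(b) Volume: 25,300 US gal × 3.785 L/gal = 95,760 L.
(b) Hardness to add: (261 − 135) = 126 mg/L as CaCO₃ × 95,760 L = 12,070 g as CaCO₃.
(b) Moles of Ca²⁺ (1 mol Ca²⁺ ≡ 1 mol CaCO₃): 12,070 / 100.1 g/mol = 120.5 mol.
(b) Mass of CaCl₂: 120.5 × 111 = 13,380 g.

(a) 20.1 kg; (b) 13.4 kg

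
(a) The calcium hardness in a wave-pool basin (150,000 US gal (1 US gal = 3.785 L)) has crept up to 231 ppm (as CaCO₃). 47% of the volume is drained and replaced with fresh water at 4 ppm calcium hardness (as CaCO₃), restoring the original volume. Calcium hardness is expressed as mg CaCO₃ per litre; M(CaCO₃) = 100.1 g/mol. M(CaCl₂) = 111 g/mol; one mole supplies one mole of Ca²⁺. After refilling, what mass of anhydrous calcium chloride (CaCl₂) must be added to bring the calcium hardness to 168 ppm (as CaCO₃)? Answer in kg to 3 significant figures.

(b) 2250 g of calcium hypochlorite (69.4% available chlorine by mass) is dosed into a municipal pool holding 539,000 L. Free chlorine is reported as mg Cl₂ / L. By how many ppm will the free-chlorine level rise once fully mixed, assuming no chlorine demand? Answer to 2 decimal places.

(a) 27.5 kg; (b) 2.90 ppm

(a) Volume: 150,000 US gal × 3.785 L/gal = 567,750 L.
(a) After draining 47% and refilling: 231 × 0.53 + 4 × 0.47 = 124.31 ppm.
(a) Deficit to target: 168 − 124.31 = 43.69 mg/L.
(a) As CaCO₃: 43.69 mg/L × 567,750 L = 24,800 g; ÷ 100.1 = 247.8 mol Ca²⁺.
(a) Mass: 247.8 × 111 = 27,510 g.

(b) Available chlorine delivered: 2250 g × 0.694 = 1562 g as Cl₂.
(b) Concentration rise: 1562 g / 539,000 L = 2.897 mg/L = 2.90 ppm.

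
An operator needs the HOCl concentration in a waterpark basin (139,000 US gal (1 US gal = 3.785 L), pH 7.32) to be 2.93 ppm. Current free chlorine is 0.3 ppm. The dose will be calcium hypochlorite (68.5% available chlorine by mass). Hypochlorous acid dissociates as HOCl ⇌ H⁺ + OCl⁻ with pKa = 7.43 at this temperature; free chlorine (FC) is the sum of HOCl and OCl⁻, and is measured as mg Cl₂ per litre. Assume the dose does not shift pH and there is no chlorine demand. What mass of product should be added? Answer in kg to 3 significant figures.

3.77 kg

Volume: 139,000 US gal × 3.785 L/gal = 526,115 L.
[OCl⁻]/[HOCl] = 10^(pH − pKa) = 10^(7.32 − 7.43) = 0.7762; fraction as HOCl = 1/(1 + 0.7762) = 0.563.
Free chlorine required for 2.93 ppm HOCl: 2.93 / 0.563 = 5.204 ppm.
FC to add: 5.204 − 0.3 = 4.904 mg/L as Cl₂.
Cl₂ equivalent: 4.904 mg/L × 526,115 L = 2580 g.
Product at 68.5% available Cl: 2580 / 0.685 = 3767 g.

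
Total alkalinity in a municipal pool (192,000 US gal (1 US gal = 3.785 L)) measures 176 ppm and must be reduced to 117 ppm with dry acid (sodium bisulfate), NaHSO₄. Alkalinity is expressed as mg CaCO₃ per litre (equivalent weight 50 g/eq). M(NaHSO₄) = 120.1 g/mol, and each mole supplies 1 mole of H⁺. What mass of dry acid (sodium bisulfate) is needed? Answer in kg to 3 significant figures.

103 kg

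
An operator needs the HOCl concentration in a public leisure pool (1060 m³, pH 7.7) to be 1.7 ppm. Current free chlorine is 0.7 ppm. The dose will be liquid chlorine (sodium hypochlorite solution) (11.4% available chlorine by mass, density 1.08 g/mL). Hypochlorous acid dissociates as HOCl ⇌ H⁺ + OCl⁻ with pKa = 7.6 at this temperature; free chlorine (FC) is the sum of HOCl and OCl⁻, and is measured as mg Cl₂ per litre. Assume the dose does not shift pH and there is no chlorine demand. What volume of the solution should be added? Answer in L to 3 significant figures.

27.0 L

Volume: 1060 m³ = 1,060,000 L.
[OCl⁻]/[HOCl] = 10^(pH − pKa) = 10^(7.7 − 7.6) = 1.259; fraction as HOCl = 1/(1 + 1.259) = 0.4427.
Free chlorine required for 1.7 ppm HOCl: 1.7 / 0.4427 = 3.84 ppm.
FC to add: 3.84 − 0.7 = 3.14 mg/L as Cl₂.
Cl₂ equivalent: 3.14 mg/L × 1,060,000 L = 3329 g.
Product at 11.4% available Cl: 3329 / 0.114 = 29,200 g.
Volume: 29,200 g ÷ 1.08 g/mL = 27,040 mL.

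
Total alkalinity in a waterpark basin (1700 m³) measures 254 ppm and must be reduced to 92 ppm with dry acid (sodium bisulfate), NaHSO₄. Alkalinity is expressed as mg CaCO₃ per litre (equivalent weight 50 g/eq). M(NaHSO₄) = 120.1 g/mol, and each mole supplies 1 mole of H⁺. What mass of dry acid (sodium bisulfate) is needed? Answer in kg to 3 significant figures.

662 kg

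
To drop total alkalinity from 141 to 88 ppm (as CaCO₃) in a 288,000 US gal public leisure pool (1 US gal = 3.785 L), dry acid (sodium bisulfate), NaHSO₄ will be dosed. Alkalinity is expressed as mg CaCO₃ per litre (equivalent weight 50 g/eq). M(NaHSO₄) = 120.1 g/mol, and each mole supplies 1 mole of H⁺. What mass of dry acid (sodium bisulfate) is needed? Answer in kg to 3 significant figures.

Volume: 288,000 US gal × 3.785 L/gal = 1,090,080 L.
Alkalinity to neutralize: (141 − 88) = 53 mg/L as CaCO₃ × 1,090,080 L = 57,770 g as CaCO₃.
Equivalents of H⁺ required: 57,770 ÷ 50 g/eq = 1155 eq = 1155 mol NaHSO₄.
Mass of NaHSO₄: 1155 × 120.1 = 138,800 g.

139 kg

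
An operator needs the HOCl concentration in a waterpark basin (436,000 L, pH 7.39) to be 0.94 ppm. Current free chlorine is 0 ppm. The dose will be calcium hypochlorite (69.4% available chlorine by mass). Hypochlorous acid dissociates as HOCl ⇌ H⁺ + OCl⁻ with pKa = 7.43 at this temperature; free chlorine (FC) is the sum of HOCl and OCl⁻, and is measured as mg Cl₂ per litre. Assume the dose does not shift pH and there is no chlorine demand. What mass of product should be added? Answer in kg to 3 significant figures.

[OCl⁻]/[HOCl] = 10^(pH − pKa) = 10^(7.39 − 7.43) = 0.912; fraction as HOCl = 1/(1 + 0.912) = 0.523.
Free chlorine required for 0.94 ppm HOCl: 0.94 / 0.523 = 1.797 ppm.
FC to add: 1.797 − 0 = 1.797 mg/L as Cl₂.
Cl₂ equivalent: 1.797 mg/L × 436,000 L = 783.6 g.
Product at 69.4% available Cl: 783.6 / 0.694 = 1129 g.

1.13 kg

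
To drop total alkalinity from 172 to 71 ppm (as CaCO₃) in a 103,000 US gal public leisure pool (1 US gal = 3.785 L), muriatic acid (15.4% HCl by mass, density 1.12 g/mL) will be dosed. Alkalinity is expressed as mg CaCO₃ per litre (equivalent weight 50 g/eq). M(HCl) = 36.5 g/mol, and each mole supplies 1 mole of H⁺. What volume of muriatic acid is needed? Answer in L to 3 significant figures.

167 L

Volume: 103,000 US gal × 3.785 L/gal = 389,855 L.
Alkalinity to neutralize: (172 − 71) = 101 mg/L as CaCO₃ × 389,855 L = 39,380 g as CaCO₃.
Equivalents of H⁺ required: 39,380 ÷ 50 g/eq = 787.5 eq = 787.5 mol HCl.
Mass of HCl: 787.5 × 36.5 = 28,740 g.
Mass of 15.4% solution: 28,740 / 0.154 = 186,600 g.
Volume: 186,600 g ÷ 1.12 g/mL = 166,700 mL.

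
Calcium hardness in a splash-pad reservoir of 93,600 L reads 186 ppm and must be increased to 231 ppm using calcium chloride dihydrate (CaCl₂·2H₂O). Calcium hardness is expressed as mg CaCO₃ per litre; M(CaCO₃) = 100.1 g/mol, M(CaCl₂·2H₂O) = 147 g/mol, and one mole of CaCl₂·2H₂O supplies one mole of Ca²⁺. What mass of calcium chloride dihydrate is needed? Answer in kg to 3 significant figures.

Hardness to add: (231 − 186) = 45 mg/L as CaCO₃ × 93,600 L = 4212 g as CaCO₃.
Moles of Ca²⁺ (1 mol Ca²⁺ ≡ 1 mol CaCO₃): 4212 / 100.1 g/mol = 42.08 mol.
Mass of CaCl₂·2H₂O: 42.08 × 147 = 6185 g.

6.19 kg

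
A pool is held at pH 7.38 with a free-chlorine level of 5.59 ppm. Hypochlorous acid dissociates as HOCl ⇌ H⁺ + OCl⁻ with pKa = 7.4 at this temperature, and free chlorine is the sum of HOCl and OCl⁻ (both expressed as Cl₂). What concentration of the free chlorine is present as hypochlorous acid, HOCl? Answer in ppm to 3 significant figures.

[OCl⁻]/[HOCl] = 10^(pH − pKa) = 10^(7.38 − 7.4) = 10^-0.02 = 0.955.
Fraction as HOCl = 1 / (1 + 0.955) = 0.5115.
HOCl = 0.5115 × 5.59 ppm = 2.859 ppm.

2.86 ppm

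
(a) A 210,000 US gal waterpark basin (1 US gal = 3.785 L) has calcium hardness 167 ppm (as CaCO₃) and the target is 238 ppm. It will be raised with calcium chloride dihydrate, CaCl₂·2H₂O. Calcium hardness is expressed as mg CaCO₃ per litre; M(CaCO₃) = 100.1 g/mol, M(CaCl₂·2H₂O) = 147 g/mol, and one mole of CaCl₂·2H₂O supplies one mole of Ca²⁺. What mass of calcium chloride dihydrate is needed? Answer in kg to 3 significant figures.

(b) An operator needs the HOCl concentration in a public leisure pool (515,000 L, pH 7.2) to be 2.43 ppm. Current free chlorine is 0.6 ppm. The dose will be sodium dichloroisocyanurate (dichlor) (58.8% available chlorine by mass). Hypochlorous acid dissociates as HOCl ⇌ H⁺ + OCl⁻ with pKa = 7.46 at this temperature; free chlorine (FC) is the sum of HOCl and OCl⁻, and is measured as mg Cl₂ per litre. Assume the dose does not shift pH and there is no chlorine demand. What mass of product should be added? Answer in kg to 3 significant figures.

(a) 82.9 kg; (b) 2.77 kg

(a) Volume: 210,000 US gal × 3.785 L/gal = 794,850 L.
(a) Hardness to add: (238 − 167) = 71 mg/L as CaCO₃ × 794,850 L = 56,430 g as CaCO₃.
(a) Moles of Ca²⁺ (1 mol Ca²⁺ ≡ 1 mol CaCO₃): 56,430 / 100.1 g/mol = 563.8 mol.
(a) Mass of CaCl₂·2H₂O: 563.8 × 147 = 82,880 g.

(b) [OCl⁻]/[HOCl] = 10^(pH − pKa) = 10^(7.2 − 7.46) = 0.5495; fraction as HOCl = 1/(1 + 0.5495) = 0.6454.
(b) Free chlorine required for 2.43 ppm HOCl: 2.43 / 0.6454 = 3.765 ppm.
(b) FC to add: 3.765 − 0.6 = 3.165 mg/L as Cl₂.
(b) Cl₂ equivalent: 3.165 mg/L × 515,000 L = 1630 g.
(b) Product at 58.8% available Cl: 1630 / 0.588 = 2772 g.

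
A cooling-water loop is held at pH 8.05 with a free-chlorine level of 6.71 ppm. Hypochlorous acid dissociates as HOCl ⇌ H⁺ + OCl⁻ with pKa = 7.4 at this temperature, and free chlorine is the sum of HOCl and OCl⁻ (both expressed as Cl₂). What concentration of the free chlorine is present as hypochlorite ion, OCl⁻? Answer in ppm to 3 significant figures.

5.48 ppm

[OCl⁻]/[HOCl] = 10^(pH − pKa) = 10^(8.05 − 7.4) = 10^0.65 = 4.467.
Fraction as HOCl = 1 / (1 + 4.467) = 0.1829.
OCl⁻ = (1 − 0.1829) × 6.71 ppm = 5.483 ppm.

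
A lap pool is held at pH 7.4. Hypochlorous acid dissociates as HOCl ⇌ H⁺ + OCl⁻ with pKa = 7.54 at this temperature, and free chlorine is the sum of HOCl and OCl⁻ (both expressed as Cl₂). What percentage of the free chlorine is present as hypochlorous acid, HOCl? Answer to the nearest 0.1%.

[OCl⁻]/[HOCl] = 10^(pH − pKa) = 10^(7.4 − 7.54) = 10^-0.14 = 0.7244.
Fraction as HOCl = 1 / (1 + 0.7244) = 0.5799.

58.0%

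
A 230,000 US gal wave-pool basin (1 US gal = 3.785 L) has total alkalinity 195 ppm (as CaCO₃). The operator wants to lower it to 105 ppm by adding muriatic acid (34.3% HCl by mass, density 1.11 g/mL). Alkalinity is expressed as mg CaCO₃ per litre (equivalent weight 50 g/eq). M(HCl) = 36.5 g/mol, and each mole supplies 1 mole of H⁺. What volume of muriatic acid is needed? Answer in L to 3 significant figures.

150 L

Volume: 230,000 US gal × 3.785 L/gal = 870,550 L.
Alkalinity to neutralize: (195 − 105) = 90 mg/L as CaCO₃ × 870,550 L = 78,350 g as CaCO₃.
Equivalents of H⁺ required: 78,350 ÷ 50 g/eq = 1567 eq = 1567 mol HCl.
Mass of HCl: 1567 × 36.5 = 57,200 g.
Mass of 34.3% solution: 57,200 / 0.343 = 166,700 g.
Volume: 166,700 g ÷ 1.11 g/mL = 150,200 mL.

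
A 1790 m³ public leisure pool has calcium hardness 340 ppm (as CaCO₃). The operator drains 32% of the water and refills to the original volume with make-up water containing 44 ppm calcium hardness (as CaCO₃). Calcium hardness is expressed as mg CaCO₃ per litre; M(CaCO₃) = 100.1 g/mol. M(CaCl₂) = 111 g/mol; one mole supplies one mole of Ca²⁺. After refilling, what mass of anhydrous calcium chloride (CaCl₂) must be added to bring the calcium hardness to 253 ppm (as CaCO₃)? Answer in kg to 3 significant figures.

Volume: 1790 m³ = 1,790,000 L.
After draining 32% and refilling: 340 × 0.68 + 44 × 0.32 = 245.28 ppm.
Deficit to target: 253 − 245.28 = 7.72 mg/L.
As CaCO₃: 7.72 mg/L × 1,790,000 L = 13,820 g; ÷ 100.1 = 138 mol Ca²⁺.
Mass: 138 × 111 = 15,320 g.

15.3 kg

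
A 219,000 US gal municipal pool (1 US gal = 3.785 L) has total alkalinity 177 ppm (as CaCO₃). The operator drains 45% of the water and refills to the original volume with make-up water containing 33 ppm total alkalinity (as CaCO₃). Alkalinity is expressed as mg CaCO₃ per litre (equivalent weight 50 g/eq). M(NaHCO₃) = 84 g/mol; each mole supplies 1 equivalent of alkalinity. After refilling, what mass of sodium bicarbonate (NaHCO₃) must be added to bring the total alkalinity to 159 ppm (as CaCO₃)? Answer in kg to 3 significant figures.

Volume: 219,000 US gal × 3.785 L/gal = 828,915 L.
After draining 45% and refilling: 177 × 0.55 + 33 × 0.45 = 112.2 ppm.
Deficit to target: 159 − 112.2 = 46.8 mg/L.
As CaCO₃: 46.8 mg/L × 828,915 L = 38,790 g; ÷ 50 g/eq ÷ 1 = 775.9 mol NaHCO₃.
Mass: 775.9 × 84 = 65,170 g.

65.2 kg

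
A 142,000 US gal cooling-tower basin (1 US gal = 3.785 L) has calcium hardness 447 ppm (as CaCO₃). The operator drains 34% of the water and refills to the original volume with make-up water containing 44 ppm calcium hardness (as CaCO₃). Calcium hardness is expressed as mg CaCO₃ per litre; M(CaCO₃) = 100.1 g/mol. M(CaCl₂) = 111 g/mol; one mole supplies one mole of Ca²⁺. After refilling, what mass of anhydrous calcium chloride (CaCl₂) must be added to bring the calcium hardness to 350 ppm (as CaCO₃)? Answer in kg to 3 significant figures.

23.9 kg

Volume: 142,000 US gal × 3.785 L/gal = 537,470 L.
After draining 34% and refilling: 447 × 0.66 + 44 × 0.34 = 309.98 ppm.
Deficit to target: 350 − 309.98 = 40.02 mg/L.
As CaCO₃: 40.02 mg/L × 537,470 L = 21,510 g; ÷ 100.1 = 214.9 mol Ca²⁺.
Mass: 214.9 × 111 = 23,850 g.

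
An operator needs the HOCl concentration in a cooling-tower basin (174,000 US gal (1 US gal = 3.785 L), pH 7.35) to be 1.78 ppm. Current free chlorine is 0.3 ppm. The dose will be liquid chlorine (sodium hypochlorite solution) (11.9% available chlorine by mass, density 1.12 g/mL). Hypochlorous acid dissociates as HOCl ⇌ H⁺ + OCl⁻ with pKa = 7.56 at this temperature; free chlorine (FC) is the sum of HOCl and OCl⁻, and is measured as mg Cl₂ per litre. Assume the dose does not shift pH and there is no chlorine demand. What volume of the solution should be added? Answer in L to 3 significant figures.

12.7 L

Volume: 174,000 US gal × 3.785 L/gal = 658,590 L.
[OCl⁻]/[HOCl] = 10^(pH − pKa) = 10^(7.35 − 7.56) = 0.6166; fraction as HOCl = 1/(1 + 0.6166) = 0.6186.
Free chlorine required for 1.78 ppm HOCl: 1.78 / 0.6186 = 2.878 ppm.
FC to add: 2.878 − 0.3 = 2.578 mg/L as Cl₂.
Cl₂ equivalent: 2.578 mg/L × 658,590 L = 1698 g.
Product at 11.9% available Cl: 1698 / 0.119 = 14,270 g.
Volume: 14,270 g ÷ 1.12 g/mL = 12,740 mL.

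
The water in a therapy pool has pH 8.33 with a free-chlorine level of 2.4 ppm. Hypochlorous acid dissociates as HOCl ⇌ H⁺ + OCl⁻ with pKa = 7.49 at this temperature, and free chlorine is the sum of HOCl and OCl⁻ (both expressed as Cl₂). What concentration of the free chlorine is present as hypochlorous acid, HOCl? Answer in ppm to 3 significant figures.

[OCl⁻]/[HOCl] = 10^(pH − pKa) = 10^(8.33 − 7.49) = 10^0.84 = 6.918.
Fraction as HOCl = 1 / (1 + 6.918) = 0.1263.
HOCl = 0.1263 × 2.4 ppm = 0.3031 ppm.

0.303 ppm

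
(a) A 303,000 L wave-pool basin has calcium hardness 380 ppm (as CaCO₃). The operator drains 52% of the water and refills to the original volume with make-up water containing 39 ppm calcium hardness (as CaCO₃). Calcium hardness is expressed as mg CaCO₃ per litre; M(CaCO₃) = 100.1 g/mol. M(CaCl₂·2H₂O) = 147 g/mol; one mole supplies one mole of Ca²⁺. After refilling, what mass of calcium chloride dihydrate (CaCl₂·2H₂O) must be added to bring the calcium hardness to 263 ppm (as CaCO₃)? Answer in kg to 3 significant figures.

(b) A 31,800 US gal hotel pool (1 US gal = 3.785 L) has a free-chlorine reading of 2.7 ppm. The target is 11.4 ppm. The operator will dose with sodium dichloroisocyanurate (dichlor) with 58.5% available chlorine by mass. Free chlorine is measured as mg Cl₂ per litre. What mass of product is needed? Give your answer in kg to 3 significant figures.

(a) 26.8 kg; (b) 1.79 kg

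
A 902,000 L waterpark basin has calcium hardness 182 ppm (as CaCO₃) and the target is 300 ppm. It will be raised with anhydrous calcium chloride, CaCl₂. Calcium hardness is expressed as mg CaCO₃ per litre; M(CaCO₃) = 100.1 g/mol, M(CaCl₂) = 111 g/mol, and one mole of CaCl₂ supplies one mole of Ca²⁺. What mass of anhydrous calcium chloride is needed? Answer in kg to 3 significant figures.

Hardness to add: (300 − 182) = 118 mg/L as CaCO₃ × 902,000 L = 106,400 g as CaCO₃.
Moles of Ca²⁺ (1 mol Ca²⁺ ≡ 1 mol CaCO₃): 106,400 / 100.1 g/mol = 1063 mol.
Mass of CaCl₂: 1063 × 111 = 118,000 g.

118 kg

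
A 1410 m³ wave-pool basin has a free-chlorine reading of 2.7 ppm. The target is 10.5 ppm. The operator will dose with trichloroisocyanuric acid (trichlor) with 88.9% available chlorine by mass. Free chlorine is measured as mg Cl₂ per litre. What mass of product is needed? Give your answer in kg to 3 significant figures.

12.4 kg

Volume: 1410 m³ = 1,410,000 L.
Chlorine deficit: 10.5 − 2.7 = 7.8 ppm = 7.8 mg/L as Cl₂.
Cl₂ equivalent needed: 7.8 mg/L × 1,410,000 L = 11,000,000 mg = 11,000 g.
Product at 88.9% available chlorine: 11,000 / 0.889 = 12,370 g.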